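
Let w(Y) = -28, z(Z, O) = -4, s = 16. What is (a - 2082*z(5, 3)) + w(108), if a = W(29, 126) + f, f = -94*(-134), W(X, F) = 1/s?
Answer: 334337/16 ≈ 20896.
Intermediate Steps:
W(X, F) = 1/16
f = 12596
a = 201537/16 (a = 1/16 + 12596 = 201537/16 ≈ 12596.)
(a - 2082*z(5, 3)) + w(108) = (201537/16 - 2082*(-4)) - 28 = (201537/16 + 8328) - 28 = 334785/16 - 28 = 334337/16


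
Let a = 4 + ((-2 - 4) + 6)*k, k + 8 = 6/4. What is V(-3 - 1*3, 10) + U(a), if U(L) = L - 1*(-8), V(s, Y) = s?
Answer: 6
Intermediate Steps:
k = -13/2 (k = -8 + 6/4 = -8 + 6*(1/4) = -8 + 3/2 = -13/2 ≈ -6.5000)
a = 4 (a = 4 + ((-2 - 4) + 6)*(-13/2) = 4 + (-6 + 6)*(-13/2) = 4 + 0*(-13/2) = 4 + 0 = 4)
U(L) = 8 + L (U(L) = L + 8 = 8 + L)
V(-3 - 1*3, 10) + U(a) = (-3 - 1*3) + (8 + 4) = (-3 - 3) + 12 = -6 + 12 = 6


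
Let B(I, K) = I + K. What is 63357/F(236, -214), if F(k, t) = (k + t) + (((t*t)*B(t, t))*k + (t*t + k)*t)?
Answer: -21119/1545204398 ≈ -1.3667e-5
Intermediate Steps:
F(k, t) = k + t + t*(k + t²) + 2*k*t³ (F(k, t) = (k + t) + (((t*t)*(t + t))*k + (t*t + k)*t) = (k + t) + ((t²*(2*t))*k + (t² + k)*t) = (k + t) + ((2*t³)*k + (k + t²)*t) = (k + t) + (2*k*t³ + t*(k + t²)) = (k + t) + (t*(k + t²) + 2*k*t³) = k + t + t*(k + t²) + 2*k*t³)
63357/F(236, -214) = 63357/(236 - 214 + (-214)³ + 236*(-214) + 2*236*(-214)³) = 63357/(236 - 214 - 9800344 - 50504 + 2*236*(-9800344)) = 63357/(236 - 214 - 9800344 - 50504 - 4625762368) = 63357/(-4635613194) = 63357*(-1/4635613194) = -21119/1545204398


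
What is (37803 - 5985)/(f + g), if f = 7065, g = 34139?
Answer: 15909/20602 ≈ 0.77221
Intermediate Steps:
(37803 - 5985)/(f + g) = (37803 - 5985)/(7065 + 34139) = 31818/41204 = 31818*(1/41204) = 15909/20602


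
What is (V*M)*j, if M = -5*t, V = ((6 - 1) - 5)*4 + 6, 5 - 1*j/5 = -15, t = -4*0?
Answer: 0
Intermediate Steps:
t = 0
j = 100 (j = 25 - 5*(-15) = 25 + 75 = 100)
V = 6 (V = (5 - 5)*4 + 6 = 0*4 + 6 = 0 + 6 = 6)
M = 0 (M = -5*0 = 0)
(V*M)*j = (6*0)*100 = 0*100 = 0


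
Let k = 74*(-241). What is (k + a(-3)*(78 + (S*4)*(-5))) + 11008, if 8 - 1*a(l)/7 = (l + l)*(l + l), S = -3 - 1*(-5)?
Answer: -14274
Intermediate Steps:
S = 2 (S = -3 + 5 = 2)
k = -17834
a(l) = 56 - 28*l² (a(l) = 56 - 7*(l + l)*(l + l) = 56 - 7*2*l*2*l = 56 - 28*l²)
(k + a(-3)*(78 + (S*4)*(-5))) + 11008 = (-17834 + (56 - 28*(-3)²)*(78 + (2*4)*(-5))) + 11008 = (-17834 + (56 - 28*9)*(78 + 8*(-5))) + 11008 = (-17834 + (56 - 252)*(78 - 40)) + 11008 = (-17834 - 196*38) + 11008 = (-17834 - 7448) + 11008 = -25282 + 11008 = -14274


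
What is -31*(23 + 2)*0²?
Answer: 0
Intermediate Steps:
-31*(23 + 2)*0² = -31*25*0 = -775*0 = 0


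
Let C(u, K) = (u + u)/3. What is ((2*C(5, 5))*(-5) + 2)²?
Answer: 8836/9 ≈ 981.78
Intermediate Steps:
C(u, K) = 2*u/3 (C(u, K) = (2*u)*(⅓) = 2*u/3)
((2*C(5, 5))*(-5) + 2)² = ((2*((⅔)*5))*(-5) + 2)² = ((2*(10/3))*(-5) + 2)² = ((20/3)*(-5) + 2)² = (-100/3 + 2)² = (-94/3)² = 8836/9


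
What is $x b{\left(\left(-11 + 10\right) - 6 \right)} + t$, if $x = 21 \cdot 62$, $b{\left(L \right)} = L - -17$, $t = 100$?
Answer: $13120$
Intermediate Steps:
$b{\left(L \right)} = 17 + L$ ($b{\left(L \right)} = L + 17 = 17 + L$)
$x = 1302$
$x b{\left(\left(-11 + 10\right) - 6 \right)} + t = 1302 \left(17 + \left(\left(-11 + 10\right) - 6\right)\right) + 100 = 1302 \left(17 - 7\right) + 100 = 1302 \cdot 10 + 100 = 13020 + 100 = 13120$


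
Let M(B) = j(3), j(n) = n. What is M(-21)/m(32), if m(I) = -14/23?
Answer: -69/14 ≈ -4.9286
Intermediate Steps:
M(B) = 3
m(I) = -14/23 (m(I) = -14*1/23 = -14/23)
M(-21)/m(32) = 3/(-14/23) = 3*(-23/14) = -69/14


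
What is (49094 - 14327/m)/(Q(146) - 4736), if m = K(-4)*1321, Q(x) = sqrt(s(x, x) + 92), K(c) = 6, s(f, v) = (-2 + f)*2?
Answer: -230349992464/22221844827 - 389104717*sqrt(95)/88887379308 ≈ -10.409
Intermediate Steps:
s(f, v) = -4 + 2*f
Q(x) = sqrt(88 + 2*x) (Q(x) = sqrt((-4 + 2*x) + 92) = sqrt(88 + 2*x))
m = 7926 (m = 6*1321 = 7926)
(49094 - 14327/m)/(Q(146) - 4736) = (49094 - 14327/7926)/(sqrt(88 + 2*146) - 4736) = (49094 - 14327*1/7926)/(sqrt(88 + 292) - 4736) = (49094 - 14327/7926)/(sqrt(380) - 4736) = 389104717/(7926*(2*sqrt(95) - 4736)) = 389104717/(7926*(-4736 + 2*sqrt(95)))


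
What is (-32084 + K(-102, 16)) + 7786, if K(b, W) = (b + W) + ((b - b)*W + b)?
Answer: -24486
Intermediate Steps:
K(b, W) = W + 2*b (K(b, W) = (W + b) + (0*W + b) = (W + b) + (0 + b) = (W + b) + b = W + 2*b)
(-32084 + K(-102, 16)) + 7786 = (-32084 + (16 + 2*(-102))) + 7786 = (-32084 + (16 - 204)) + 7786 = (-32084 - 188) + 7786 = -32272 + 7786 = -24486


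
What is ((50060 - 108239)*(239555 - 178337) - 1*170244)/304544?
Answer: -1780886133/152272 ≈ -11695.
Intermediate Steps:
((50060 - 108239)*(239555 - 178337) - 1*170244)/304544 = (-58179*61218 - 170244)*(1/304544) = (-3561602022 - 170244)*(1/304544) = -3561772266*1/304544 = -1780886133/152272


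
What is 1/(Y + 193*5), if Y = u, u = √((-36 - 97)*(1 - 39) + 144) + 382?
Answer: 1347/1809211 - √5198/1809211 ≈ 0.00070467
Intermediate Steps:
u = 382 + √5198 (u = √(-133*(-38) + 144) + 382 = √(5054 + 144) + 382 = √5198 + 382 = 382 + √5198 ≈ 454.10)
Y = 382 + √5198 ≈ 454.10
1/(Y + 193*5) = 1/((382 + √5198) + 193*5) = 1/((382 + √5198) + 965) = 1/(1347 + √5198)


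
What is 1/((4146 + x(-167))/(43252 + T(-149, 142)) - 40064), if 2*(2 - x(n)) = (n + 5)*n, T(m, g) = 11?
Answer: -43263/1733298211 ≈ -2.4960e-5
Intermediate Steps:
x(n) = 2 - n*(5 + n)/2 (x(n) = 2 - (n + 5)*n/2 = 2 - (5 + n)*n/2 = 2 - n*(5 + n)/2)
1/((4146 + x(-167))/(43252 + T(-149, 142)) - 40064) = 1/((4146 + (2 - 5/2*(-167) - 1/2*(-167)**2))/(43252 + 11) - 40064) = 1/((4146 + (2 + 835/2 - 1/2*27889))/43263 - 40064) = 1/((4146 + (2 + 835/2 - 27889/2))*(1/43263) - 40064) = 1/((4146 - 13525)*(1/43263) - 40064) = 1/(-9379*1/43263 - 40064) = 1/(-9379/43263 - 40064) = 1/(-1733298211/43263) = -43263/1733298211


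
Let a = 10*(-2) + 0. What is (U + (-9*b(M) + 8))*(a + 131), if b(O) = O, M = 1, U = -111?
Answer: -12432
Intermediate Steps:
a = -20 (a = -20 + 0 = -20)
(U + (-9*b(M) + 8))*(a + 131) = (-111 + (-9*1 + 8))*(-20 + 131) = (-111 + (-9 + 8))*111 = (-111 - 1)*111 = -112*111 = -12432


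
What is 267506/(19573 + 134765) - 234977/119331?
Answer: -724020290/3069551313 ≈ -0.23587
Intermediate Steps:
267506/(19573 + 134765) - 234977/119331 = 267506/154338 - 234977*1/119331 = 267506*(1/154338) - 234977/119331 = 133753/77169 - 234977/119331 = -724020290/3069551313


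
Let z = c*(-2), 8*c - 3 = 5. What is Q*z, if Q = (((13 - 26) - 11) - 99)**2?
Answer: -30258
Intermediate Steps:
c = 1 (c = 3/8 + (1/8)*5 = 3/8 + 5/8 = 1)
z = -2 (z = 1*(-2) = -2)
Q = 15129 (Q = ((-13 - 11) - 99)**2 = (-24 - 99)**2 = (-123)**2 = 15129)
Q*z = 15129*(-2) = -30258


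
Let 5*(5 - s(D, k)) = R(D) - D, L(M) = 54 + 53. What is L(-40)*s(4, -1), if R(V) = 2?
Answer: 2889/5 ≈ 577.80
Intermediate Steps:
L(M) = 107
s(D, k) = 23/5 + D/5 (s(D, k) = 5 - (2 - D)/5 = 5 + (-⅖ + D/5) = 23/5 + D/5)
L(-40)*s(4, -1) = 107*(23/5 + (⅕)*4) = 107*(23/5 + ⅘) = 107*(27/5) = 2889/5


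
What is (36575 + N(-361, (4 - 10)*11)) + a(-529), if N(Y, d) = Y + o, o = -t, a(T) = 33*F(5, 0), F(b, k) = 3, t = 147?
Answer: 36166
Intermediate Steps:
a(T) = 99 (a(T) = 33*3 = 99)
o = -147 (o = -1*147 = -147)
N(Y, d) = -147 + Y (N(Y, d) = Y - 147 = -147 + Y)
(36575 + N(-361, (4 - 10)*11)) + a(-529) = (36575 + (-147 - 361)) + 99 = (36575 - 508) + 99 = 36067 + 99 = 36166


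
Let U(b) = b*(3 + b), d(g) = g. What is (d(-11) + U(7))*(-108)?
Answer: -6372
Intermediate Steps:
(d(-11) + U(7))*(-108) = (-11 + 7*(3 + 7))*(-108) = (-11 + 7*10)*(-108) = (-11 + 70)*(-108) = 59*(-108) = -6372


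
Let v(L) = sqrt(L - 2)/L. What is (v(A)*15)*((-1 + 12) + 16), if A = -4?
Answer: -405*I*sqrt(6)/4 ≈ -248.01*I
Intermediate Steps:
v(L) = sqrt(-2 + L)/L
(v(A)*15)*((-1 + 12) + 16) = ((sqrt(-2 - 4)/(-4))*15)*((-1 + 12) + 16) = (-I*sqrt(6)/4*15)*(11 + 16) = (-I*sqrt(6)/4*15)*27 = -15*I*sqrt(6)/4*27 = -405*I*sqrt(6)/4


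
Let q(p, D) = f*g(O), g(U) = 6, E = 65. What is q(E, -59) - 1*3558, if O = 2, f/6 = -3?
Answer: -3666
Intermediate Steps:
f = -18 (f = 6*(-3) = -18)
q(p, D) = -108 (q(p, D) = -18*6 = -108)
q(E, -59) - 1*3558 = -108 - 1*3558 = -108 - 3558 = -3666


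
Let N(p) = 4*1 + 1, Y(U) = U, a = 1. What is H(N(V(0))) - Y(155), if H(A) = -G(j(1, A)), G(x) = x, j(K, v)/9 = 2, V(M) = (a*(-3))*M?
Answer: -173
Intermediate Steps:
V(M) = -3*M (V(M) = (1*(-3))*M = -3*M)
j(K, v) = 18 (j(K, v) = 9*2 = 18)
N(p) = 5 (N(p) = 4 + 1 = 5)
H(A) = -18 (H(A) = -1*18 = -18)
H(N(V(0))) - Y(155) = -18 - 1*155 = -18 - 155 = -173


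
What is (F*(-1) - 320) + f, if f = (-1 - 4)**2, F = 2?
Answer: -297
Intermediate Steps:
f = 25 (f = (-5)**2 = 25)
(F*(-1) - 320) + f = (2*(-1) - 320) + 25 = (-2 - 320) + 25 = -322 + 25 = -297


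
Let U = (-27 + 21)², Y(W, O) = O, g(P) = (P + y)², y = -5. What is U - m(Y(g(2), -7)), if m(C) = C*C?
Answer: -13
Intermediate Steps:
g(P) = (-5 + P)² (g(P) = (P - 5)² = (-5 + P)²)
U = 36 (U = (-6)² = 36)
m(C) = C²
U - m(Y(g(2), -7)) = 36 - 1*(-7)² = 36 - 1*49 = 36 - 49 = -13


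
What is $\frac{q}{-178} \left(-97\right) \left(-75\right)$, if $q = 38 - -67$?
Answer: $- \frac{763875}{178} \approx -4291.4$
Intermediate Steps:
$q = 105$ ($q = 38 + 67 = 105$)
$\frac{q}{-178} \left(-97\right) \left(-75\right) = \frac{105}{-178} \left(-97\right) \left(-75\right) = 105 \left(- \frac{1}{178}\right) \left(-97\right) \left(-75\right) = \left(- \frac{105}{178}\right) \left(-97\right) \left(-75\right) = \frac{10185}{178} \left(-75\right) = - \frac{763875}{178}$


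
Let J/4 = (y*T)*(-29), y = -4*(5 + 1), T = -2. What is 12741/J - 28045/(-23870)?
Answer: -4932437/4430272 ≈ -1.1133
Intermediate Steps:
y = -24 (y = -4*6 = -24)
J = -5568 (J = 4*(-24*(-2)*(-29)) = 4*(48*(-29)) = 4*(-1392) = -5568)
12741/J - 28045/(-23870) = 12741/(-5568) - 28045/(-23870) = 12741*(-1/5568) - 28045*(-1/23870) = -4247/1856 + 5609/4774 = -4932437/4430272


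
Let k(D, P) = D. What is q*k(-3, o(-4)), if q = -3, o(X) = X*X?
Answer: 9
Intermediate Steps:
o(X) = X²
q*k(-3, o(-4)) = -3*(-3) = 9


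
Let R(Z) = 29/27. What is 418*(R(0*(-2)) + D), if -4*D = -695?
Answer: 3946129/54 ≈ 73077.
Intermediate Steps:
D = 695/4 (D = -¼*(-695) = 695/4 ≈ 173.75)
R(Z) = 29/27 (R(Z) = 29*(1/27) = 29/27)
418*(R(0*(-2)) + D) = 418*(29/27 + 695/4) = 418*(18881/108) = 3946129/54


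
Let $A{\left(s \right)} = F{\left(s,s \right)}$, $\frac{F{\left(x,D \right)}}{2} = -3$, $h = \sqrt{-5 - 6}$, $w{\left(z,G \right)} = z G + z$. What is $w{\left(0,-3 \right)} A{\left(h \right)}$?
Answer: $0$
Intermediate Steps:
$w{\left(z,G \right)} = z + G z$ ($w{\left(z,G \right)} = G z + z = z + G z$)
$h = i \sqrt{11}$ ($h = \sqrt{-11} = i \sqrt{11} \approx 3.3166 i$)
$F{\left(x,D \right)} = -6$ ($F{\left(x,D \right)} = 2 \left(-3\right) = -6$)
$A{\left(s \right)} = -6$
$w{\left(0,-3 \right)} A{\left(h \right)} = 0 \left(1 - 3\right) \left(-6\right) = 0 \left(-2\right) \left(-6\right) = 0 \left(-6\right) = 0$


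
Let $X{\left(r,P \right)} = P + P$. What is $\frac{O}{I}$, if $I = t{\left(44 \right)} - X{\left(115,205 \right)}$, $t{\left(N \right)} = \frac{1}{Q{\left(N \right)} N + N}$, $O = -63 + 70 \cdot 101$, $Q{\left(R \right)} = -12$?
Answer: $- \frac{3391388}{198441} \approx -17.09$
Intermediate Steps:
$X{\left(r,P \right)} = 2 P$
$O = 7007$ ($O = -63 + 7070 = 7007$)
$t{\left(N \right)} = - \frac{1}{11 N}$ ($t{\left(N \right)} = \frac{1}{- 12 N + N} = \frac{1}{\left(-11\right) N} = - \frac{1}{11 N}$)
$I = - \frac{198441}{484}$ ($I = - \frac{1}{11 \cdot 44} - 2 \cdot 205 = \left(- \frac{1}{11}\right) \frac{1}{44} - 410 = - \frac{1}{484} - 410 = - \frac{198441}{484} \approx -410.0$)
$\frac{O}{I} = \frac{7007}{- \frac{198441}{484}} = 7007 \left(- \frac{484}{198441}\right) = - \frac{3391388}{198441}$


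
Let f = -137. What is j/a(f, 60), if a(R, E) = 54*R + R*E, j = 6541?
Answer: -6541/15618 ≈ -0.41881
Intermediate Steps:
a(R, E) = 54*R + E*R
j/a(f, 60) = 6541/((-137*(54 + 60))) = 6541/((-137*114)) = 6541/(-15618) = 6541*(-1/15618) = -6541/15618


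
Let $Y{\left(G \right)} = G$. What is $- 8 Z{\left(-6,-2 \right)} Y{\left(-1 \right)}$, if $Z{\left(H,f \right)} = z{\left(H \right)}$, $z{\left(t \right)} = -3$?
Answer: $-24$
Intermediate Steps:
$Z{\left(H,f \right)} = -3$
$- 8 Z{\left(-6,-2 \right)} Y{\left(-1 \right)} = \left(-8\right) \left(-3\right) \left(-1\right) = 24 \left(-1\right) = -24$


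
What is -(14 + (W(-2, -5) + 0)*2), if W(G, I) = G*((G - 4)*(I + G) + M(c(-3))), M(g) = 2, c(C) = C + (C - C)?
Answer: 162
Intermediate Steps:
c(C) = C (c(C) = C + 0 = C)
W(G, I) = G*(2 + (-4 + G)*(G + I)) (W(G, I) = G*((G - 4)*(I + G) + 2) = G*((-4 + G)*(G + I) + 2) = G*(2 + (-4 + G)*(G + I)))
-(14 + (W(-2, -5) + 0)*2) = -(14 + (-2*(2 + (-2)² - 4*(-2) - 4*(-5) - 2*(-5)) + 0)*2) = -(14 + (-2*(2 + 4 + 8 + 20 + 10) + 0)*2) = -(14 + (-2*44 + 0)*2) = -(14 + (-88 + 0)*2) = -(14 - 88*2) = -(14 - 176) = -1*(-162) = 162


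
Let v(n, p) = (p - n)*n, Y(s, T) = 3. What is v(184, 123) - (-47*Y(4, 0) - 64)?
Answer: -11019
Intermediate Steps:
v(n, p) = n*(p - n)
v(184, 123) - (-47*Y(4, 0) - 64) = 184*(123 - 1*184) - (-47*3 - 64) = 184*(123 - 184) - (-141 - 64) = 184*(-61) - 1*(-205) = -11224 + 205 = -11019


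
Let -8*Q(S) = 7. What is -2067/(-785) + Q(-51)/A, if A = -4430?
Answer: 2930399/1112816 ≈ 2.6333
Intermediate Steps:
Q(S) = -7/8 (Q(S) = -⅛*7 = -7/8)
-2067/(-785) + Q(-51)/A = -2067/(-785) - 7/8/(-4430) = -2067*(-1/785) - 7/8*(-1/4430) = 2067/785 + 7/35440 = 2930399/1112816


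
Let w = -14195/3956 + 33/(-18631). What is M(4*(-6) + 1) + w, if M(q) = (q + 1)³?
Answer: -785067302521/73704236 ≈ -10652.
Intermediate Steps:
M(q) = (1 + q)³
w = -264597593/73704236 (w = -14195*1/3956 + 33*(-1/18631) = -14195/3956 - 33/18631 = -264597593/73704236 ≈ -3.5900)
M(4*(-6) + 1) + w = (1 + (4*(-6) + 1))³ - 264597593/73704236 = (1 + (-24 + 1))³ - 264597593/73704236 = (1 - 23)³ - 264597593/73704236 = (-22)³ - 264597593/73704236 = -10648 - 264597593/73704236 = -785067302521/73704236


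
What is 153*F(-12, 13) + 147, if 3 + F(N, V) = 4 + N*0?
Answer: 300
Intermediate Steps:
F(N, V) = 1 (F(N, V) = -3 + (4 + N*0) = -3 + (4 + 0) = -3 + 4 = 1)
153*F(-12, 13) + 147 = 153*1 + 147 = 153 + 147 = 300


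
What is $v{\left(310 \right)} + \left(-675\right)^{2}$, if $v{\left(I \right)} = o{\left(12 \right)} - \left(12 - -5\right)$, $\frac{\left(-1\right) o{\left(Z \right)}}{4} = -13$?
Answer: $455660$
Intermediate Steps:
$o{\left(Z \right)} = 52$ ($o{\left(Z \right)} = \left(-4\right) \left(-13\right) = 52$)
$v{\left(I \right)} = 35$ ($v{\left(I \right)} = 52 - \left(12 - -5\right) = 52 - \left(12 + 5\right) = 52 - 17 = 35$)
$v{\left(310 \right)} + \left(-675\right)^{2} = 35 + \left(-675\right)^{2} = 35 + 455625 = 455660$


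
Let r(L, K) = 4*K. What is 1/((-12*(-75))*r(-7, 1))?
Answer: 1/3600 ≈ 0.00027778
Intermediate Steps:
1/((-12*(-75))*r(-7, 1)) = 1/((-12*(-75))*(4*1)) = 1/(900*4) = 1/3600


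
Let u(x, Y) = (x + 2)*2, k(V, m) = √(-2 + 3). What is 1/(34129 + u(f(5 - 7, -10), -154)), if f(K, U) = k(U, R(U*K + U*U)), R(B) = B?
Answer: 1/34135 ≈ 2.9295e-5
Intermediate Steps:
k(V, m) = 1 (k(V, m) = √1 = 1)
f(K, U) = 1
u(x, Y) = 4 + 2*x (u(x, Y) = (2 + x)*2 = 4 + 2*x)
1/(34129 + u(f(5 - 7, -10), -154)) = 1/(34129 + (4 + 2*1)) = 1/(34129 + (4 + 2)) = 1/(34129 + 6) = 1/34135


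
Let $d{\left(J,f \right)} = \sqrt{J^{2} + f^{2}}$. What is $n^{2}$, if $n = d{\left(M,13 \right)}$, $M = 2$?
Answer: $173$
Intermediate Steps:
$n = \sqrt{173}$ ($n = \sqrt{2^{2} + 13^{2}} = \sqrt{4 + 169} = \sqrt{173} \approx 13.153$)
$n^{2} = \left(\sqrt{173}\right)^{2} = 173$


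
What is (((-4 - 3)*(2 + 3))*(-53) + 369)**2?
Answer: 4946176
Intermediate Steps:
(((-4 - 3)*(2 + 3))*(-53) + 369)**2 = (-7*5*(-53) + 369)**2 = (-35*(-53) + 369)**2 = (1855 + 369)**2 = 2224**2 = 4946176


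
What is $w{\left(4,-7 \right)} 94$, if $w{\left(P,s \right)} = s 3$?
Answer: $-1974$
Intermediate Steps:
$w{\left(P,s \right)} = 3 s$
$w{\left(4,-7 \right)} 94 = 3 \left(-7\right) 94 = \left(-21\right) 94 = -1974$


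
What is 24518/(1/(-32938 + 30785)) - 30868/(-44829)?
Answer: -2366399778698/44829 ≈ -5.2787e+7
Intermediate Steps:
24518/(1/(-32938 + 30785)) - 30868/(-44829) = 24518/(1/(-2153)) - 30868*(-1/44829) = 24518/(-1/2153) + 30868/44829 = 24518*(-2153) + 30868/44829 = -52787254 + 30868/44829 = -2366399778698/44829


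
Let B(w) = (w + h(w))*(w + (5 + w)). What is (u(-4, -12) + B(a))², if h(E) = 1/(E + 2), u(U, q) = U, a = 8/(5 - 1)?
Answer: 4225/16 ≈ 264.06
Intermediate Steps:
a = 2 (a = 8/4 = 8*(¼) = 2)
h(E) = 1/(2 + E)
B(w) = (5 + 2*w)*(w + 1/(2 + w)) (B(w) = (w + 1/(2 + w))*(w + (5 + w)) = (w + 1/(2 + w))*(5 + 2*w) = (5 + 2*w)*(w + 1/(2 + w)))
(u(-4, -12) + B(a))² = (-4 + (5 + 2*2 + 2*(2 + 2)*(5 + 2*2))/(2 + 2))² = (-4 + (5 + 4 + 2*4*(5 + 4))/4)² = (-4 + (5 + 4 + 2*4*9)/4)² = (-4 + (5 + 4 + 72)/4)² = (-4 + (¼)*81)² = (-4 + 81/4)² = (65/4)² = 4225/16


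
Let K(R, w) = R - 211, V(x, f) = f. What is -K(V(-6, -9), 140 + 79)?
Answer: 220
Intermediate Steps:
K(R, w) = -211 + R
-K(V(-6, -9), 140 + 79) = -(-211 - 9) = -1*(-220) = 220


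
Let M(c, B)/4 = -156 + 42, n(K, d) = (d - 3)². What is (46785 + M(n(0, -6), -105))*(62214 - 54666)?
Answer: 349691292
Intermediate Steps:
n(K, d) = (-3 + d)²
M(c, B) = -456 (M(c, B) = 4*(-156 + 42) = 4*(-114) = -456)
(46785 + M(n(0, -6), -105))*(62214 - 54666) = (46785 - 456)*(62214 - 54666) = 46329*7548 = 349691292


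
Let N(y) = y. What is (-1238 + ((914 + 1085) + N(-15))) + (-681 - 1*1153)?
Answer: -1088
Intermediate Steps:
(-1238 + ((914 + 1085) + N(-15))) + (-681 - 1*1153) = (-1238 + ((914 + 1085) - 15)) + (-681 - 1*1153) = (-1238 + (1999 - 15)) + (-681 - 1153) = (-1238 + 1984) - 1834 = 746 - 1834 = -1088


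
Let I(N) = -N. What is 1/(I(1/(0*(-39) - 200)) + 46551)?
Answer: 200/9310201 ≈ 2.1482e-5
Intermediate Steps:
1/(I(1/(0*(-39) - 200)) + 46551) = 1/(-1/(0*(-39) - 200) + 46551) = 1/(-1/(0 - 200) + 46551) = 1/(-1/(-200) + 46551) = 1/(-1*(-1/200) + 46551) = 1/(1/200 + 46551) = 1/(9310201/200) = 200/9310201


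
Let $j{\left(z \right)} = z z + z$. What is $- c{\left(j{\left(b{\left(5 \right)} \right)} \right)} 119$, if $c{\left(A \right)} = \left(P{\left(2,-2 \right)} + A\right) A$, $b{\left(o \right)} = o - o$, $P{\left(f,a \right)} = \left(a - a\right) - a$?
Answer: $0$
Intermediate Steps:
$P{\left(f,a \right)} = - a$ ($P{\left(f,a \right)} = 0 - a = - a$)
$b{\left(o \right)} = 0$
$j{\left(z \right)} = z + z^{2}$ ($j{\left(z \right)} = z^{2} + z = z + z^{2}$)
$c{\left(A \right)} = A \left(2 + A\right)$ ($c{\left(A \right)} = \left(\left(-1\right) \left(-2\right) + A\right) A = \left(2 + A\right) A = A \left(2 + A\right)$)
$- c{\left(j{\left(b{\left(5 \right)} \right)} \right)} 119 = - 0 \left(1 + 0\right) \left(2 + 0 \left(1 + 0\right)\right) 119 = - 0 \cdot 1 \left(2 + 0 \cdot 1\right) 119 = - 0 \left(2 + 0\right) 119 = - 0 \cdot 2 \cdot 119 = - 0 \cdot 119 = \left(-1\right) 0 = 0$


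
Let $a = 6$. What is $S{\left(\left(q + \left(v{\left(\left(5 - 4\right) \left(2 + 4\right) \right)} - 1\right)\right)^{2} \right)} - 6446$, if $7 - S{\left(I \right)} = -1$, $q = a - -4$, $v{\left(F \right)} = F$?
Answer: $-6438$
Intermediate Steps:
$q = 10$ ($q = 6 - -4 = 6 + 4 = 10$)
$S{\left(I \right)} = 8$ ($S{\left(I \right)} = 7 - -1 = 7 + 1 = 8$)
$S{\left(\left(q + \left(v{\left(\left(5 - 4\right) \left(2 + 4\right) \right)} - 1\right)\right)^{2} \right)} - 6446 = 8 - 6446 = -6438$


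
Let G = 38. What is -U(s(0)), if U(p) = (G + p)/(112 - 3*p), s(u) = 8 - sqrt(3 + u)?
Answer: -4057/7717 + 226*sqrt(3)/7717 ≈ -0.47500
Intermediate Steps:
U(p) = (38 + p)/(112 - 3*p)
-U(s(0)) = -(-38 - (8 - sqrt(3 + 0)))/(-112 + 3*(8 - sqrt(3 + 0))) = -(-38 - (8 - sqrt(3)))/(-112 + 3*(8 - sqrt(3))) = -(-38 + (-8 + sqrt(3)))/(-112 + (24 - 3*sqrt(3))) = -(-46 + sqrt(3))/(-88 - 3*sqrt(3))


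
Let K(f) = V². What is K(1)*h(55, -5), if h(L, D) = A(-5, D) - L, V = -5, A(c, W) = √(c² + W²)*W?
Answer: -1375 - 625*√2 ≈ -2258.9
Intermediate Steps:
A(c, W) = W*√(W² + c²) (A(c, W) = √(W² + c²)*W = W*√(W² + c²))
h(L, D) = -L + D*√(25 + D²) (h(L, D) = D*√(D² + (-5)²) - L = D*√(D² + 25) - L = D*√(25 + D²) - L = -L + D*√(25 + D²))
K(f) = 25 (K(f) = (-5)² = 25)
K(1)*h(55, -5) = 25*(-1*55 - 5*√(25 + (-5)²)) = 25*(-55 - 5*√(25 + 25)) = 25*(-55 - 25*√2) = -1375 - 625*√2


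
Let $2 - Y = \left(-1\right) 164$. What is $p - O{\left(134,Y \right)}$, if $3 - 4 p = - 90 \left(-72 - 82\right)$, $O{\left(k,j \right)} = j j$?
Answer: $- \frac{124081}{4} \approx -31020.0$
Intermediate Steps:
$Y = 166$ ($Y = 2 - \left(-1\right) 164 = 2 - -164 = 2 + 164 = 166$)
$O{\left(k,j \right)} = j^{2}$
$p = - \frac{13857}{4}$ ($p = \frac{3}{4} - \frac{\left(-90\right) \left(-72 - 82\right)}{4} = \frac{3}{4} - \frac{\left(-90\right) \left(-154\right)}{4} = \frac{3}{4} - 3465 = - \frac{13857}{4} \approx -3464.3$)
$p - O{\left(134,Y \right)} = - \frac{13857}{4} - 166^{2} = - \frac{13857}{4} - 27556 = - \frac{124081}{4}$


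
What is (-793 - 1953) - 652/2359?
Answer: -6478466/2359 ≈ -2746.3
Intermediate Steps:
(-793 - 1953) - 652/2359 = -2746 - 652*1/2359 = -2746 - 652/2359 = -6478466/2359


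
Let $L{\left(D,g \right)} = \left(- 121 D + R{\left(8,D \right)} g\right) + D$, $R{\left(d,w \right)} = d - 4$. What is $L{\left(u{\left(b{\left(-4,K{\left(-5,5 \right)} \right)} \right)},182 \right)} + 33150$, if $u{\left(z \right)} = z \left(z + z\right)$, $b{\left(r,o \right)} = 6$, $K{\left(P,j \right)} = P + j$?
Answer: $25238$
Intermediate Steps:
$R{\left(d,w \right)} = -4 + d$
$u{\left(z \right)} = 2 z^{2}$ ($u{\left(z \right)} = z 2 z = 2 z^{2}$)
$L{\left(D,g \right)} = - 120 D + 4 g$ ($L{\left(D,g \right)} = \left(- 121 D + \left(-4 + 8\right) g\right) + D = \left(- 121 D + 4 g\right) + D = - 120 D + 4 g$)
$L{\left(u{\left(b{\left(-4,K{\left(-5,5 \right)} \right)} \right)},182 \right)} + 33150 = \left(- 120 \cdot 2 \cdot 6^{2} + 4 \cdot 182\right) + 33150 = \left(- 120 \cdot 2 \cdot 36 + 728\right) + 33150 = \left(\left(-120\right) 72 + 728\right) + 33150 = \left(-8640 + 728\right) + 33150 = -7912 + 33150 = 25238$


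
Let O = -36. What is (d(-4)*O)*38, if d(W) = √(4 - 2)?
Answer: -1368*√2 ≈ -1934.6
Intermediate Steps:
d(W) = √2
(d(-4)*O)*38 = (√2*(-36))*38 = -36*√2*38 = -1368*√2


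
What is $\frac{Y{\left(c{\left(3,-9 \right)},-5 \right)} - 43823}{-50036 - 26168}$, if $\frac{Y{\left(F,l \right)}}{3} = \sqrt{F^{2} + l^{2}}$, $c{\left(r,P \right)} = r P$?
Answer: $\frac{43823}{76204} - \frac{3 \sqrt{754}}{76204} \approx 0.57399$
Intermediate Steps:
$c{\left(r,P \right)} = P r$
$Y{\left(F,l \right)} = 3 \sqrt{F^{2} + l^{2}}$
$\frac{Y{\left(c{\left(3,-9 \right)},-5 \right)} - 43823}{-50036 - 26168} = \frac{3 \sqrt{\left(\left(-9\right) 3\right)^{2} + \left(-5\right)^{2}} - 43823}{-50036 - 26168} = \frac{3 \sqrt{\left(-27\right)^{2} + 25} - 43823}{-76204} = \left(3 \sqrt{729 + 25} - 43823\right) \left(- \frac{1}{76204}\right) = \left(3 \sqrt{754} - 43823\right) \left(- \frac{1}{76204}\right) = \left(-43823 + 3 \sqrt{754}\right) \left(- \frac{1}{76204}\right) = \frac{43823}{76204} - \frac{3 \sqrt{754}}{76204}$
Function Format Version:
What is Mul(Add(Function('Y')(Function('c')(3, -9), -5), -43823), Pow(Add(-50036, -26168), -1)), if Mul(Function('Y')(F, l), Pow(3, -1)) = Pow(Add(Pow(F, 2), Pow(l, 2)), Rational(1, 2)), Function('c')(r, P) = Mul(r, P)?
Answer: Add(Rational(43823, 76204), Mul(Rational(-3, 76204), Pow(754, Rational(1, 2)))) ≈ 0.57399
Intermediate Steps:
Function('c')(r, P) = Mul(P, r)
Function('Y')(F, l) = Mul(3, Pow(Add(Pow(F, 2), Pow(l, 2)), Rational(1, 2)))
Mul(Add(Function('Y')(Function('c')(3, -9), -5), -43823), Pow(Add(-50036, -26168), -1)) = Mul(Add(Mul(3, Pow(Add(Pow(Mul(-9, 3), 2), Pow(-5, 2)), Rational(1, 2))), -43823), Pow(Add(-50036, -26168), -1)) = Mul(Add(Mul(3, Pow(Add(Pow(-27, 2), 25), Rational(1, 2))), -43823), Pow(-76204, -1)) = Mul(Add(Mul(3, Pow(Add(729, 25), Rational(1, 2))), -43823), Rational(-1, 76204)) = Mul(Add(Mul(3, Pow(754, Rational(1, 2))), -43823), Rational(-1, 76204)) = Mul(Add(-43823, Mul(3, Pow(754, Rational(1, 2)))), Rational(-1, 76204)) = Add(Rational(43823, 76204), Mul(Rational(-3, 76204), Pow(754, Rational(1, 2))))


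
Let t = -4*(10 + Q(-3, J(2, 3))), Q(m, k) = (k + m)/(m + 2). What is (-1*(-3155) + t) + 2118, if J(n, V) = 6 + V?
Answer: 5257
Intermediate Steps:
Q(m, k) = (k + m)/(2 + m)
t = -16 (t = -4*(10 + ((6 + 3) - 3)/(2 - 3)) = -4*(10 + (9 - 3)/(-1)) = -4*(10 - 1*6) = -4*(10 - 6) = -4*4 = -16)
(-1*(-3155) + t) + 2118 = (-1*(-3155) - 16) + 2118 = (3155 - 16) + 2118 = 3139 + 2118 = 5257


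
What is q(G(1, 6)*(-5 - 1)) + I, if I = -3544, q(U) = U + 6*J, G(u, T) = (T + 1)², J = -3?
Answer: -3856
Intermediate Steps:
G(u, T) = (1 + T)²
q(U) = -18 + U (q(U) = U + 6*(-3) = U - 18 = -18 + U)
q(G(1, 6)*(-5 - 1)) + I = (-18 + (1 + 6)²*(-5 - 1)) - 3544 = (-18 + 7²*(-6)) - 3544 = (-18 + 49*(-6)) - 3544 = (-18 - 294) - 3544 = -312 - 3544 = -3856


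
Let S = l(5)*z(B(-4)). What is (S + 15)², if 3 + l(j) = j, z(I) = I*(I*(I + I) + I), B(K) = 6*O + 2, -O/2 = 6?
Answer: 1855547974225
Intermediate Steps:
O = -12 (O = -2*6 = -12)
B(K) = -70 (B(K) = 6*(-12) + 2 = -72 + 2 = -70)
z(I) = I*(I + 2*I²) (z(I) = I*(I*(2*I) + I) = I*(2*I² + I) = I*(I + 2*I²))
l(j) = -3 + j
S = -1362200 (S = (-3 + 5)*((-70)²*(1 + 2*(-70))) = 2*(4900*(1 - 140)) = 2*(4900*(-139)) = 2*(-681100) = -1362200)
(S + 15)² = (-1362200 + 15)² = (-1362185)² = 1855547974225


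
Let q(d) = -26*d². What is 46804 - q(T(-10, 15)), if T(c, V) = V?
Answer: 52654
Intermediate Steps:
46804 - q(T(-10, 15)) = 46804 - (-26)*15² = 46804 - (-26)*225 = 46804 - 1*(-5850) = 46804 + 5850 = 52654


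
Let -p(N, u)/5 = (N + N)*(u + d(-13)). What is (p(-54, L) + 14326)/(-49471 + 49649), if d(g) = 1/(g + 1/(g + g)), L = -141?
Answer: -3494831/10057 ≈ -347.50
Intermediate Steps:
d(g) = 1/(g + 1/(2*g))
p(N, u) = -10*N*(-26/339 + u) (p(N, u) = -5*(N + N)*(u + 2*(-13)/(1 + 2*(-13)**2)) = -5*2*N*(u + 2*(-13)/(1 + 2*169)) = -5*2*N*(u + 2*(-13)/(1 + 338)) = -5*2*N*(u + 2*(-13)/339) = -5*2*N*(u + 2*(-13)*(1/339)) = -5*2*N*(u - 26/339) = -5*2*N*(-26/339 + u) = -10*N*(-26/339 + u))
(p(-54, L) + 14326)/(-49471 + 49649) = ((10/339)*(-54)*(26 - 339*(-141)) + 14326)/(-49471 + 49649) = ((10/339)*(-54)*(26 + 47799) + 14326)/178 = ((10/339)*(-54)*47825 + 14326)*(1/178) = (-8608500/113 + 14326)*(1/178) = -6989662/113*1/178 = -3494831/10057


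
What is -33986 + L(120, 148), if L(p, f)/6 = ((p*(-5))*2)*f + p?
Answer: -1098866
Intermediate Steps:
L(p, f) = 6*p - 60*f*p (L(p, f) = 6*(((p*(-5))*2)*f + p) = 6*((-5*p*2)*f + p) = 6*((-10*p)*f + p) = 6*(-10*f*p + p) = 6*(p - 10*f*p) = 6*p - 60*f*p)
-33986 + L(120, 148) = -33986 + 6*120*(1 - 10*148) = -33986 + 6*120*(1 - 1480) = -33986 + 6*120*(-1479) = -33986 - 1064880 = -1098866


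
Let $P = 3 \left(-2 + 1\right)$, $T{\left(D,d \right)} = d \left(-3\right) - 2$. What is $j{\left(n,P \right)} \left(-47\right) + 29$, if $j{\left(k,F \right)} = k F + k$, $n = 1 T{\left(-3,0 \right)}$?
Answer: $-159$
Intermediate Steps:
$T{\left(D,d \right)} = -2 - 3 d$ ($T{\left(D,d \right)} = - 3 d - 2 = -2 - 3 d$)
$n = -2$ ($n = 1 \left(-2 - 0\right) = 1 \left(-2 + 0\right) = 1 \left(-2\right) = -2$)
$P = -3$ ($P = 3 \left(-1\right) = -3$)
$j{\left(k,F \right)} = k + F k$ ($j{\left(k,F \right)} = F k + k = k + F k$)
$j{\left(n,P \right)} \left(-47\right) + 29 = - 2 \left(1 - 3\right) \left(-47\right) + 29 = \left(-2\right) \left(-2\right) \left(-47\right) + 29 = 4 \left(-47\right) + 29 = -188 + 29 = -159$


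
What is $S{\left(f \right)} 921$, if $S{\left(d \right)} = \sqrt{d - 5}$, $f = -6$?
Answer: $921 i \sqrt{11} \approx 3054.6 i$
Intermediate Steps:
$S{\left(d \right)} = \sqrt{-5 + d}$
$S{\left(f \right)} 921 = \sqrt{-5 - 6} \cdot 921 = \sqrt{-11} \cdot 921 = i \sqrt{11} \cdot 921 = 921 i \sqrt{11}$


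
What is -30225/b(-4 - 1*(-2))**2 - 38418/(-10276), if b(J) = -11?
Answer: -152971761/621698 ≈ -246.05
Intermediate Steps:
-30225/b(-4 - 1*(-2))**2 - 38418/(-10276) = -30225/((-11)**2) - 38418/(-10276) = -30225/121 - 38418*(-1/10276) = -30225*1/121 + 19209/5138 = -30225/121 + 19209/5138 = -152971761/621698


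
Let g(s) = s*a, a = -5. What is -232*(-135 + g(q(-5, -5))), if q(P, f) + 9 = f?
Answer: 15080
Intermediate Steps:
q(P, f) = -9 + f
g(s) = -5*s (g(s) = s*(-5) = -5*s)
-232*(-135 + g(q(-5, -5))) = -232*(-135 - 5*(-9 - 5)) = -232*(-135 - 5*(-14)) = -232*(-135 + 70) = -232*(-65) = 15080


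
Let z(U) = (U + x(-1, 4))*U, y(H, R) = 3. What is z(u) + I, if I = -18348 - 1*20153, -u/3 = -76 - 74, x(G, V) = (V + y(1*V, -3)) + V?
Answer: 168949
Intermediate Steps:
x(G, V) = 3 + 2*V (x(G, V) = (V + 3) + V = (3 + V) + V = 3 + 2*V)
u = 450 (u = -3*(-76 - 74) = -3*(-150) = 450)
I = -38501 (I = -18348 - 20153 = -38501)
z(U) = U*(11 + U) (z(U) = (U + (3 + 2*4))*U = (U + (3 + 8))*U = (U + 11)*U = (11 + U)*U = U*(11 + U))
z(u) + I = 450*(11 + 450) - 38501 = 450*461 - 38501 = 207450 - 38501 = 168949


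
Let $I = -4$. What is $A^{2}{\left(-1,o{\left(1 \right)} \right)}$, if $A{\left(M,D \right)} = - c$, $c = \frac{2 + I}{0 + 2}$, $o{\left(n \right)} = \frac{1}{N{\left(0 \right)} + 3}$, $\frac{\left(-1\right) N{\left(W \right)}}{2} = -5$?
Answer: $1$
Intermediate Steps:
$N{\left(W \right)} = 10$ ($N{\left(W \right)} = \left(-2\right) \left(-5\right) = 10$)
$o{\left(n \right)} = \frac{1}{13}$ ($o{\left(n \right)} = \frac{1}{10 + 3} = \frac{1}{13}$)
$c = -1$ ($c = \frac{2 - 4}{0 + 2} = - \frac{2}{2} = \left(-2\right) \frac{1}{2} = -1$)
$A{\left(M,D \right)} = 1$ ($A{\left(M,D \right)} = \left(-1\right) \left(-1\right) = 1$)
$A^{2}{\left(-1,o{\left(1 \right)} \right)} = 1^{2} = 1$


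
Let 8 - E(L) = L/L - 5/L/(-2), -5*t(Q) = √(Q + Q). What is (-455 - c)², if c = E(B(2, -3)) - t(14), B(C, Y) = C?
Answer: 84916673/400 + 1843*√7/5 ≈ 2.1327e+5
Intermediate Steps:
t(Q) = -√2*√Q/5 (t(Q) = -√(Q + Q)/5 = -√2*√Q/5)
E(L) = 7 - 5/(2*L) (E(L) = 8 - (L/L - 5/L/(-2)) = 8 - (1 - 5/L*(-½)) = 8 - (1 + 5/(2*L)) = 8 + (-1 - 5/(2*L)) = 7 - 5/(2*L))
c = 23/4 + 2*√7/5 (c = (7 - 5/2/2) - (-1)*√2*√14/5 = (7 - 5/2*½) - (-2)*√7/5 = (7 - 5/4) + 2*√7/5 = 23/4 + 2*√7/5 ≈ 6.8083)
(-455 - c)² = (-455 - (23/4 + 2*√7/5))² = (-455 + (-23/4 - 2*√7/5))² = (-1843/4 - 2*√7/5)²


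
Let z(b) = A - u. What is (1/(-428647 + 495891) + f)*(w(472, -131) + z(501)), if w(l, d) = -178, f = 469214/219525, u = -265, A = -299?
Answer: -1672258424273/3690434775 ≈ -453.13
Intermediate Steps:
z(b) = -34 (z(b) = -299 - 1*(-265) = -299 + 265 = -34)
f = 469214/219525 (f = 469214*(1/219525) = 469214/219525 ≈ 2.1374)
(1/(-428647 + 495891) + f)*(w(472, -131) + z(501)) = (1/(-428647 + 495891) + 469214/219525)*(-178 - 34) = (1/67244 + 469214/219525)*(-212) = (31552045741/14761739100)*(-212) = -1672258424273/3690434775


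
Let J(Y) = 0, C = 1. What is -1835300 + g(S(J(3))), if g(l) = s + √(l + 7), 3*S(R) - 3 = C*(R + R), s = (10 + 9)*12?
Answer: -1835072 + 2*√2 ≈ -1.8351e+6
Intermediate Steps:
s = 228 (s = 19*12 = 228)
S(R) = 1 + 2*R/3 (S(R) = 1 + (1*(R + R))/3 = 1 + (1*(2*R))/3 = 1 + (2*R)/3 = 1 + 2*R/3)
g(l) = 228 + √(7 + l) (g(l) = 228 + √(l + 7) = 228 + √(7 + l))
-1835300 + g(S(J(3))) = -1835300 + (228 + √(7 + (1 + (⅔)*0))) = -1835300 + (228 + √(7 + (1 + 0))) = -1835300 + (228 + √(7 + 1)) = -1835300 + (228 + √8) = -1835300 + (228 + 2*√2) = -1835072 + 2*√2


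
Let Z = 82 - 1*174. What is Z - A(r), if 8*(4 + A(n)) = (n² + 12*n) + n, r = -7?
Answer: -331/4 ≈ -82.750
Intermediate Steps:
A(n) = -4 + n²/8 + 13*n/8 (A(n) = -4 + ((n² + 12*n) + n)/8 = -4 + (n² + 13*n)/8 = -4 + (n²/8 + 13*n/8) = -4 + n²/8 + 13*n/8)
Z = -92 (Z = 82 - 174 = -92)
Z - A(r) = -92 - (-4 + (⅛)*(-7)² + (13/8)*(-7)) = -92 - (-4 + (⅛)*49 - 91/8) = -92 - (-4 + 49/8 - 91/8) = -92 - 1*(-37/4) = -92 + 37/4 = -331/4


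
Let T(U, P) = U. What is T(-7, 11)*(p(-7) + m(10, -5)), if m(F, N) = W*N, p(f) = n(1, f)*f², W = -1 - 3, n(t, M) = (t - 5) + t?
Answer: 889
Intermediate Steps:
n(t, M) = -5 + 2*t (n(t, M) = (-5 + t) + t = -5 + 2*t)
W = -4
p(f) = -3*f² (p(f) = (-5 + 2*1)*f² = (-5 + 2)*f² = -3*f²)
m(F, N) = -4*N
T(-7, 11)*(p(-7) + m(10, -5)) = -7*(-3*(-7)² - 4*(-5)) = -7*(-3*49 + 20) = -7*(-147 + 20) = -7*(-127) = 889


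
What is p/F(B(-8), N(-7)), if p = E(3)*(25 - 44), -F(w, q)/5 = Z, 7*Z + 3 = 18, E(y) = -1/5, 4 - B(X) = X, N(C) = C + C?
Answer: -133/375 ≈ -0.35467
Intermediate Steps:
N(C) = 2*C
B(X) = 4 - X
E(y) = -⅕ (E(y) = -1*⅕ = -⅕)
Z = 15/7 (Z = -3/7 + (⅐)*18 = -3/7 + 18/7 = 15/7 ≈ 2.1429)
F(w, q) = -75/7 (F(w, q) = -5*15/7 = -75/7)
p = 19/5 (p = -(25 - 44)/5 = -⅕*(-19) = 19/5 ≈ 3.8000)
p/F(B(-8), N(-7)) = 19/(5*(-75/7)) = (19/5)*(-7/75) = -133/375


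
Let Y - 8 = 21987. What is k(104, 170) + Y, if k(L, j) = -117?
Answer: 21878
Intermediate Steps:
Y = 21995 (Y = 8 + 21987 = 21995)
k(104, 170) + Y = -117 + 21995 = 21878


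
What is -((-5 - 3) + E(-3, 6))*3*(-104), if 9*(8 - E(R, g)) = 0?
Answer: 0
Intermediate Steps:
E(R, g) = 8 (E(R, g) = 8 - ⅑*0 = 8 + 0 = 8)
-((-5 - 3) + E(-3, 6))*3*(-104) = -((-5 - 3) + 8)*3*(-104) = -(-8 + 8)*3*(-104) = -0*3*(-104) = -0*(-104) = -1*0 = 0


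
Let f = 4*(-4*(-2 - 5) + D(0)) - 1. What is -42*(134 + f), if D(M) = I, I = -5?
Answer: -9450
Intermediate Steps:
D(M) = -5
f = 91 (f = 4*(-4*(-2 - 5) - 5) - 1 = 4*(-4*(-7) - 5) - 1 = 4*(28 - 5) - 1 = 4*23 - 1 = 92 - 1 = 91)
-42*(134 + f) = -42*(134 + 91) = -42*225 = -9450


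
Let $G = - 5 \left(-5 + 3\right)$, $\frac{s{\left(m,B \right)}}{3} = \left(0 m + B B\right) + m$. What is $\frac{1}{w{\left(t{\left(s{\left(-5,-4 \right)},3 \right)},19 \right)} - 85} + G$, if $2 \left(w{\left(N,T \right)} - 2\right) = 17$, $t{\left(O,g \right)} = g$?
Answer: $\frac{1488}{149} \approx 9.9866$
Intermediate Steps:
$s{\left(m,B \right)} = 3 m + 3 B^{2}$ ($s{\left(m,B \right)} = 3 \left(\left(0 m + B B\right) + m\right) = 3 \left(\left(0 + B^{2}\right) + m\right) = 3 \left(B^{2} + m\right) = 3 \left(m + B^{2}\right) = 3 m + 3 B^{2}$)
$w{\left(N,T \right)} = \frac{21}{2}$ ($w{\left(N,T \right)} = 2 + \frac{1}{2} \cdot 17 = 2 + \frac{17}{2} = \frac{21}{2}$)
$G = 10$ ($G = \left(-5\right) \left(-2\right) = 10$)
$\frac{1}{w{\left(t{\left(s{\left(-5,-4 \right)},3 \right)},19 \right)} - 85} + G = \frac{1}{\frac{21}{2} - 85} + 10 = \frac{1}{- \frac{149}{2}} + 10 = - \frac{2}{149} + 10 = \frac{1488}{149}$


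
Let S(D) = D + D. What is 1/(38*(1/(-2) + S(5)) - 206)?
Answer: 1/155 ≈ 0.0064516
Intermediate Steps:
S(D) = 2*D
1/(38*(1/(-2) + S(5)) - 206) = 1/(38*(1/(-2) + 2*5) - 206) = 1/(38*(-½ + 10) - 206) = 1/(38*(19/2) - 206) = 1/(361 - 206) = 1/155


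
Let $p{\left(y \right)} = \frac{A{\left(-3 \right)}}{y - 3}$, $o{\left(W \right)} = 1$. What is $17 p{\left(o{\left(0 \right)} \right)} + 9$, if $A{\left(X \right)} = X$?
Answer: $\frac{69}{2} \approx 34.5$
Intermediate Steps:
$p{\left(y \right)} = - \frac{3}{-3 + y}$ ($p{\left(y \right)} = - \frac{3}{y - 3} = - \frac{3}{-3 + y}$)
$17 p{\left(o{\left(0 \right)} \right)} + 9 = 17 \left(- \frac{3}{-3 + 1}\right) + 9 = 17 \left(- \frac{3}{-2}\right) + 9 = 17 \left(\left(-3\right) \left(- \frac{1}{2}\right)\right) + 9 = 17 \cdot \frac{3}{2} + 9 = \frac{51}{2} + 9 = \frac{69}{2}$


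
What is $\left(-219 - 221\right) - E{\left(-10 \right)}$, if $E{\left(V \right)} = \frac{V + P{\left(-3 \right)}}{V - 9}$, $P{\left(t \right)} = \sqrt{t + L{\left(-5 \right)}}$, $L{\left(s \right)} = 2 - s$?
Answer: $- \frac{8368}{19} \approx -440.42$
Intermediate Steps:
$P{\left(t \right)} = \sqrt{7 + t}$ ($P{\left(t \right)} = \sqrt{t + \left(2 - -5\right)} = \sqrt{t + \left(2 + 5\right)} = \sqrt{t + 7} = \sqrt{7 + t}$)
$E{\left(V \right)} = \frac{2 + V}{-9 + V}$ ($E{\left(V \right)} = \frac{V + \sqrt{7 - 3}}{V - 9} = \frac{V + \sqrt{4}}{-9 + V} = \frac{V + 2}{-9 + V} = \frac{2 + V}{-9 + V}$)
$\left(-219 - 221\right) - E{\left(-10 \right)} = \left(-219 - 221\right) - \frac{2 - 10}{-9 - 10} = \left(-219 - 221\right) - \frac{1}{-19} \left(-8\right) = -440 - \left(- \frac{1}{19}\right) \left(-8\right) = -440 - \frac{8}{19} = - \frac{8368}{19}$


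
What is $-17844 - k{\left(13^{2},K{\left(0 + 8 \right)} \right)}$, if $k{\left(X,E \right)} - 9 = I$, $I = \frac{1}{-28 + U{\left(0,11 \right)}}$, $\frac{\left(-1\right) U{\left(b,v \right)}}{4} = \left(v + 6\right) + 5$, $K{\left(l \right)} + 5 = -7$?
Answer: $- \frac{2070947}{116} \approx -17853.0$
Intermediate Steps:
$K{\left(l \right)} = -12$ ($K{\left(l \right)} = -5 - 7 = -12$)
$U{\left(b,v \right)} = -44 - 4 v$ ($U{\left(b,v \right)} = - 4 \left(\left(v + 6\right) + 5\right) = - 4 \left(\left(6 + v\right) + 5\right) = - 4 \left(11 + v\right) = -44 - 4 v$)
$I = - \frac{1}{116}$ ($I = \frac{1}{-28 - 88} = \frac{1}{-116} = - \frac{1}{116} \approx -0.0086207$)
$k{\left(X,E \right)} = \frac{1043}{116}$ ($k{\left(X,E \right)} = 9 - \frac{1}{116} = \frac{1043}{116}$)
$-17844 - k{\left(13^{2},K{\left(0 + 8 \right)} \right)} = -17844 - \frac{1043}{116} = - \frac{2070947}{116}$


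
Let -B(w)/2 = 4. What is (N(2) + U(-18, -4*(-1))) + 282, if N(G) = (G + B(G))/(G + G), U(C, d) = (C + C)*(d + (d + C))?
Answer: 1281/2 ≈ 640.50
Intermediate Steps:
U(C, d) = 2*C*(C + 2*d) (U(C, d) = (2*C)*(d + (C + d)) = (2*C)*(C + 2*d) = 2*C*(C + 2*d))
B(w) = -8 (B(w) = -2*4 = -8)
N(G) = (-8 + G)/(2*G) (N(G) = (G - 8)/(G + G) = (-8 + G)/((2*G)) = (-8 + G)*(1/(2*G)) = (-8 + G)/(2*G))
(N(2) + U(-18, -4*(-1))) + 282 = ((½)*(-8 + 2)/2 + 2*(-18)*(-18 + 2*(-4*(-1)))) + 282 = ((½)*(½)*(-6) + 2*(-18)*(-18 + 2*4)) + 282 = (-3/2 + 2*(-18)*(-18 + 8)) + 282 = (-3/2 + 2*(-18)*(-10)) + 282 = (-3/2 + 360) + 282 = 717/2 + 282 = 1281/2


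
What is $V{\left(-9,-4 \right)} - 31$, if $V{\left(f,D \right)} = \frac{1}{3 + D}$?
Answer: $-32$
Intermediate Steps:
$V{\left(-9,-4 \right)} - 31 = \frac{1}{3 - 4} - 31 = \frac{1}{-1} - 31 = -1 - 31 = -32$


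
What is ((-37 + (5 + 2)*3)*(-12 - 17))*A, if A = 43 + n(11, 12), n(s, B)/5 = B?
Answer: 47792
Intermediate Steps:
n(s, B) = 5*B
A = 103 (A = 43 + 5*12 = 43 + 60 = 103)
((-37 + (5 + 2)*3)*(-12 - 17))*A = ((-37 + (5 + 2)*3)*(-12 - 17))*103 = ((-37 + 7*3)*(-29))*103 = ((-37 + 21)*(-29))*103 = -16*(-29)*103 = 464*103 = 47792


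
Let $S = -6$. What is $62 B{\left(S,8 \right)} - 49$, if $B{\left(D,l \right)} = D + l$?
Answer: $75$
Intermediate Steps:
$62 B{\left(S,8 \right)} - 49 = 62 \left(-6 + 8\right) - 49 = 62 \cdot 2 - 49 = 124 - 49 = 75$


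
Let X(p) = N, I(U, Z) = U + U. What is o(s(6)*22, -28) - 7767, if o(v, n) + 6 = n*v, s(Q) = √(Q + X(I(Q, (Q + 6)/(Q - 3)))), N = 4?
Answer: -7773 - 616*√10 ≈ -9721.0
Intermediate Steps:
I(U, Z) = 2*U
X(p) = 4
s(Q) = √(4 + Q) (s(Q) = √(Q + 4) = √(4 + Q))
o(v, n) = -6 + n*v
o(s(6)*22, -28) - 7767 = (-6 - 28*√(4 + 6)*22) - 7767 = (-6 - 28*√10*22) - 7767 = (-6 - 616*√10) - 7767 = -7773 - 616*√10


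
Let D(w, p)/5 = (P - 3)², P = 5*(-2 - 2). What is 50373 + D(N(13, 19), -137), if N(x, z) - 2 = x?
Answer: 53018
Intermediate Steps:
P = -20 (P = 5*(-4) = -20)
N(x, z) = 2 + x
D(w, p) = 2645 (D(w, p) = 5*(-20 - 3)² = 5*(-23)² = 5*529 = 2645)
50373 + D(N(13, 19), -137) = 50373 + 2645 = 53018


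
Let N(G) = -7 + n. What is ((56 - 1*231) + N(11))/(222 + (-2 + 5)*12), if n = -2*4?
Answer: -95/129 ≈ -0.73643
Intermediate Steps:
n = -8
N(G) = -15 (N(G) = -7 - 8 = -15)
((56 - 1*231) + N(11))/(222 + (-2 + 5)*12) = ((56 - 1*231) - 15)/(222 + (-2 + 5)*12) = ((56 - 231) - 15)/(222 + 3*12) = (-175 - 15)/(222 + 36) = -190/258 = -190*1/258 = -95/129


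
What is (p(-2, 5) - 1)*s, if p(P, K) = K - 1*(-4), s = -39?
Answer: -312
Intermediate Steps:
p(P, K) = 4 + K (p(P, K) = K + 4 = 4 + K)
(p(-2, 5) - 1)*s = ((4 + 5) - 1)*(-39) = (9 - 1)*(-39) = 8*(-39) = -312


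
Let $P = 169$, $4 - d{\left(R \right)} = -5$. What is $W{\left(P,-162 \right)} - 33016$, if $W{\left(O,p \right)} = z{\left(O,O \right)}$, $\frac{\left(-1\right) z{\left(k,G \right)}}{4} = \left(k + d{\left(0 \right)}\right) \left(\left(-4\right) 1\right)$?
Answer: $-30168$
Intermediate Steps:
$d{\left(R \right)} = 9$ ($d{\left(R \right)} = 4 - -5 = 4 + 5 = 9$)
$z{\left(k,G \right)} = 144 + 16 k$ ($z{\left(k,G \right)} = - 4 \left(k + 9\right) \left(\left(-4\right) 1\right) = - 4 \left(9 + k\right) \left(-4\right) = - 4 \left(-36 - 4 k\right) = 144 + 16 k$)
$W{\left(O,p \right)} = 144 + 16 O$
$W{\left(P,-162 \right)} - 33016 = \left(144 + 16 \cdot 169\right) - 33016 = \left(144 + 2704\right) - 33016 = 2848 - 33016 = -30168$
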